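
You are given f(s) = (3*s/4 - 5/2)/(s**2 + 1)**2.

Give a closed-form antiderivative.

Check any antiderivative F(s) by computing F'(s) and comparing it with f(s).
Check: d/ds[(-10*s - 3)/(8*s**2 + 8) - 5*atan(s)/4] = (3*s - 10)/(4*s**4 + 8*s**2 + 4), which equals f(s).

An antiderivative is F(s) = (-10*s - 3)/(8*s**2 + 8) - 5*atan(s)/4.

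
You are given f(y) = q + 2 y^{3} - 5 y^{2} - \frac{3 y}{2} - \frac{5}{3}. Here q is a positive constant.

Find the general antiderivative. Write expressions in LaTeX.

F(y) = q y + \frac{y^{4}}{2} - \frac{5 y^{3}}{3} - \frac{3 y^{2}}{4} - \frac{5 y}{3} + C

The integrand splits into summands that can be handled one at a time.
Check: d/dy[q y + \frac{y^{4}}{2} - \frac{5 y^{3}}{3} - \frac{3 y^{2}}{4} - \frac{5 y}{3}] = q + 2 y^{3} - 5 y^{2} - \frac{3 y}{2} - \frac{5}{3} = f(y).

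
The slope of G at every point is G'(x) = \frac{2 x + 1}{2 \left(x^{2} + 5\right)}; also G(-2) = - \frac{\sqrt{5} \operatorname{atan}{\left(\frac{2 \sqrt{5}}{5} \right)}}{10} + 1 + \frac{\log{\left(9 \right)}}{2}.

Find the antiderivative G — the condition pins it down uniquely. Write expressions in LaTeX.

Recover the given G'(x) by differentiating a candidate G(x); any mismatch rules it out.
A general antiderivative is \frac{\log{\left(x^{2} + 5 \right)}}{2} + \frac{\sqrt{5} \operatorname{atan}{\left(\frac{\sqrt{5} x}{5} \right)}}{10} + C.
The condition gives C = - \frac{\sqrt{5} \operatorname{atan}{\left(\frac{2 \sqrt{5}}{5} \right)}}{10} + 1 + \frac{\log{\left(9 \right)}}{2} - (- \frac{\sqrt{5} \operatorname{atan}{\left(\frac{2 \sqrt{5}}{5} \right)}}{10} + \frac{\log{\left(9 \right)}}{2}) = 1.
So G(x) = \frac{5 \log{\left(x^{2} + 5 \right)} + \sqrt{5} \operatorname{atan}{\left(\frac{\sqrt{5} x}{5} \right)} + 10}{10}.
Check: d/dx[\frac{5 \log{\left(x^{2} + 5 \right)} + \sqrt{5} \operatorname{atan}{\left(\frac{\sqrt{5} x}{5} \right)} + 10}{10}] = \frac{2 x + 1}{2 x^{2} + 10}, which equals G'(x).

G(x) = \frac{5 \log{\left(x^{2} + 5 \right)} + \sqrt{5} \operatorname{atan}{\left(\frac{\sqrt{5} x}{5} \right)} + 10}{10}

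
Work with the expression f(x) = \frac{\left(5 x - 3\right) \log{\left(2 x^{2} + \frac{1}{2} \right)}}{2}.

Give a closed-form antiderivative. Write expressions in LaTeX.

An antiderivative is F(x) = \frac{5 x^{2} \log{\left(2 x^{2} + \frac{1}{2} \right)}}{4} - \frac{5 x^{2}}{4} - \frac{3 x \log{\left(2 x^{2} + \frac{1}{2} \right)}}{2} + 3 x + \frac{5 \log{\left(x^{2} + \frac{1}{4} \right)}}{16} - \frac{3 \operatorname{atan}{\left(2 x \right)}}{2}.

An antiderivative F(x) passes only if d/dx[F] lands on f(x) exactly.
Check: d/dx[\frac{5 x^{2} \log{\left(2 x^{2} + \frac{1}{2} \right)}}{4} - \frac{5 x^{2}}{4} - \frac{3 x \log{\left(2 x^{2} + \frac{1}{2} \right)}}{2} + 3 x + \frac{5 \log{\left(x^{2} + \frac{1}{4} \right)}}{16} - \frac{3 \operatorname{atan}{\left(2 x \right)}}{2}] = \frac{5 x \log{\left(2 x^{2} + \frac{1}{2} \right)}}{2} - \frac{3 \log{\left(2 x^{2} + \frac{1}{2} \right)}}{2}, which equals f(x).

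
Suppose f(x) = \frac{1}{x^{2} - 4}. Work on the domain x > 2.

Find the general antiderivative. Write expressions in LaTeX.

F(x) = - \frac{- \log{\left(x - 2 \right)} + \log{\left(x + 2 \right)}}{4} + C

Factor the denominator (\left(x - 2\right) \left(x + 2\right)) and decompose: f = - \frac{1}{4 \left(x + 2\right)} + \frac{1}{4 \left(x - 2\right)}; each piece integrates to a log, atan, or power term.
Check: d/dx[- \frac{- \log{\left(x - 2 \right)} + \log{\left(x + 2 \right)}}{4}] = \frac{1}{x^{2} - 4} = f(x).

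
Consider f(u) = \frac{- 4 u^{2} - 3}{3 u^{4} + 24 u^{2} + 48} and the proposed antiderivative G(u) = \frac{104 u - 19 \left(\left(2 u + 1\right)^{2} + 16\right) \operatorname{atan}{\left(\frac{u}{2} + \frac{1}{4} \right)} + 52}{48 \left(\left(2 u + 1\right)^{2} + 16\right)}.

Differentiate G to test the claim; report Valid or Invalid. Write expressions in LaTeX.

d/du[G] = \frac{- 64 u^{2} - 64 u - 64}{48 u^{4} + 96 u^{3} + 456 u^{2} + 408 u + 867}
d/du[G] - f(u) = \frac{64 u^{5} + 80 u^{4} + 128 u^{3} + 76 u^{2} - 616 u - 157}{48 u^{8} + 96 u^{7} + 840 u^{6} + 1176 u^{5} + 5283 u^{4} + 4800 u^{3} + 14232 u^{2} + 6528 u + 13872} != 0.

Invalid: d/du[G] - f = \frac{64 u^{5} + 80 u^{4} + 128 u^{3} + 76 u^{2} - 616 u - 157}{48 u^{8} + 96 u^{7} + 840 u^{6} + 1176 u^{5} + 5283 u^{4} + 4800 u^{3} + 14232 u^{2} + 6528 u + 13872}, which is not 0.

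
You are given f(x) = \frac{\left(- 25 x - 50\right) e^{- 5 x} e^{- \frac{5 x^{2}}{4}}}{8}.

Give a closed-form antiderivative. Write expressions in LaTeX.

An antiderivative is F(x) = \frac{5 e^{- \frac{5 x^{2}}{4} - 5 x}}{4}.

The substitution u = - \frac{5 x^{2}}{4} - 5 x works: f is exactly (dF/du)*(du/dx) for that inner function.
Check: d/dx[\frac{5 e^{- \frac{5 x^{2}}{4} - 5 x}}{4}] = \frac{\left(- 25 x - 50\right) e^{- 5 x} e^{- \frac{5 x^{2}}{4}}}{8} = f(x).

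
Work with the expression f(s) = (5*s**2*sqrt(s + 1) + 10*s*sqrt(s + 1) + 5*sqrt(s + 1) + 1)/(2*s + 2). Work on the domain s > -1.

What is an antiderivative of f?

Recover f(s) by differentiating a candidate F(s); any mismatch rules it out.
Check: d/ds[(2*(s + 1)**(5/2) + log(2*s + 2))/2] = (5*s**2*sqrt(s + 1) + 10*s*sqrt(s + 1) + 5*sqrt(s + 1) + 1)/(2*s + 2) = f(s).

An antiderivative is F(s) = (2*(s + 1)**(5/2) + log(2*s + 2))/2.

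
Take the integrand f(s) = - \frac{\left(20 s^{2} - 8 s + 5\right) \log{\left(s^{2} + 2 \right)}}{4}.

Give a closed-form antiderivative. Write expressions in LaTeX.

For F(s) to be correct the identity F'(s) - f(s) = 0 must hold.
Check: d/ds[- \frac{5 s^{3} \log{\left(s^{2} + 2 \right)}}{3} + \frac{10 s^{3}}{9} + s^{2} \log{\left(s^{2} + 2 \right)} - s^{2} - \frac{5 s \log{\left(s^{2} + 2 \right)}}{4} - \frac{25 s}{6} + 2 \log{\left(s^{2} + 2 \right)} + \frac{25 \sqrt{2} \operatorname{atan}{\left(\frac{\sqrt{2} s}{2} \right)}}{6}] = - 5 s^{2} \log{\left(s^{2} + 2 \right)} + 2 s \log{\left(s^{2} + 2 \right)} - \frac{5 \log{\left(s^{2} + 2 \right)}}{4}, which equals f(s).

An antiderivative is F(s) = - \frac{5 s^{3} \log{\left(s^{2} + 2 \right)}}{3} + \frac{10 s^{3}}{9} + s^{2} \log{\left(s^{2} + 2 \right)} - s^{2} - \frac{5 s \log{\left(s^{2} + 2 \right)}}{4} - \frac{25 s}{6} + 2 \log{\left(s^{2} + 2 \right)} + \frac{25 \sqrt{2} \operatorname{atan}{\left(\frac{\sqrt{2} s}{2} \right)}}{6}.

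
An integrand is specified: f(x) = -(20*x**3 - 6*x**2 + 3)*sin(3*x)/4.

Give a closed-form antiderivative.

An antiderivative is F(x) = (180*x**3*cos(3*x) - 180*x**2*sin(3*x) - 54*x**2*cos(3*x) + 36*x*sin(3*x) - 120*x*cos(3*x) + 40*sin(3*x) + 39*cos(3*x))/108.

Check any antiderivative F(x) by computing F'(x) and comparing it with f(x).
Check: d/dx[(180*x**3*cos(3*x) - 180*x**2*sin(3*x) - 54*x**2*cos(3*x) + 36*x*sin(3*x) - 120*x*cos(3*x) + 40*sin(3*x) + 39*cos(3*x))/108] = -5*x**3*sin(3*x) + 3*x**2*sin(3*x)/2 - 3*sin(3*x)/4, which equals f(x).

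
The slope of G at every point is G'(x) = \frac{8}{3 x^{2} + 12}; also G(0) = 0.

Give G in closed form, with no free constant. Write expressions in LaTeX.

Differentiate the proposed G(x) back; it has to land on the given G'(x).
A general antiderivative is \frac{4 \operatorname{atan}{\left(\frac{x}{2} \right)}}{3} + C.
The condition gives C = 0 - (0) = 0.
So G(x) = \frac{4 \operatorname{atan}{\left(\frac{x}{2} \right)}}{3}.
Check: d/dx[\frac{4 \operatorname{atan}{\left(\frac{x}{2} \right)}}{3}] = \frac{8}{3 x^{2} + 12} = G'(x).

G(x) = \frac{4 \operatorname{atan}{\left(\frac{x}{2} \right)}}{3}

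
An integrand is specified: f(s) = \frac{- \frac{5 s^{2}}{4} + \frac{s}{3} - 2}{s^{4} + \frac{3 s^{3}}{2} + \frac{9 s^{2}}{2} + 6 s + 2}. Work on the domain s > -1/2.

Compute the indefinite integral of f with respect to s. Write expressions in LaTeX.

The denominator factors as 6 \left(s + 1\right) \left(2 s + 1\right) \left(s^{2} + 4\right); partial fractions split f into directly integrable pieces: - \frac{2 \left(2 s + 3\right)}{15 \left(s^{2} + 4\right)} - \frac{7}{3 \left(2 s + 1\right)} + \frac{43}{30 \left(s + 1\right)}.
Check: d/ds[- \frac{7 \log{\left(s + \frac{1}{2} \right)}}{6} + \frac{43 \log{\left(s + 1 \right)}}{30} - \frac{2 \log{\left(s^{2} + 4 \right)}}{15} - \frac{\operatorname{atan}{\left(\frac{s}{2} \right)}}{5}] = \frac{- 15 s^{2} + 4 s - 24}{12 s^{4} + 18 s^{3} + 54 s^{2} + 72 s + 24}, which equals f(s).

F(s) = - \frac{7 \log{\left(s + \frac{1}{2} \right)}}{6} + \frac{43 \log{\left(s + 1 \right)}}{30} - \frac{2 \log{\left(s^{2} + 4 \right)}}{15} - \frac{\operatorname{atan}{\left(\frac{s}{2} \right)}}{5} + C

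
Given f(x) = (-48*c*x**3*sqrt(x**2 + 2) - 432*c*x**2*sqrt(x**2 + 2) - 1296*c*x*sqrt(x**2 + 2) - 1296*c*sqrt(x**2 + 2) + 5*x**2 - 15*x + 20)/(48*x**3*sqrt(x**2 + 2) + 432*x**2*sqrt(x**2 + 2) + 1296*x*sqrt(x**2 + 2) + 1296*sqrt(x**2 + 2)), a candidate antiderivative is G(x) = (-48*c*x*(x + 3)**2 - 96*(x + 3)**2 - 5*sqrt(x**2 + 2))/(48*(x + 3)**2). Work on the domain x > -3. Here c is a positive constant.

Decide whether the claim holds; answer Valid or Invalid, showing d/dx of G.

d/dx[G] = (-48*c*x**3*sqrt(x**2 + 2) - 432*c*x**2*sqrt(x**2 + 2) - 1296*c*x*sqrt(x**2 + 2) - 1296*c*sqrt(x**2 + 2) + 5*x**2 - 15*x + 20)/(48*x**3*sqrt(x**2 + 2) + 432*x**2*sqrt(x**2 + 2) + 1296*x*sqrt(x**2 + 2) + 1296*sqrt(x**2 + 2))
This equals f(x) exactly, so the claim holds.

Valid: G'(x) = f(x).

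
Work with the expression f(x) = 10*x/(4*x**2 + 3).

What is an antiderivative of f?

f matches the chain-rule pattern g'(h)*h' with inner function h(x) = 2*x**2 + 3/2; substituting u = h(x) collapses the integral.
Check: d/dx[5*log(2*x**2 + 3/2)/4] = 10*x/(4*x**2 + 3) = f(x).

An antiderivative is F(x) = 5*log(2*x**2 + 3/2)/4.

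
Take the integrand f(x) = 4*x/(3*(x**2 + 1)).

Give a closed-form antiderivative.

The substitution u = 2*x**4 + 4*x**2 + 2 works: f is exactly (dF/du)*(du/dx) for that inner function.
Check: d/dx[log(2*x**4 + 4*x**2 + 2)/3] = 4*x/(3*x**2 + 3), which equals f(x).

An antiderivative is F(x) = log(2*x**4 + 4*x**2 + 2)/3.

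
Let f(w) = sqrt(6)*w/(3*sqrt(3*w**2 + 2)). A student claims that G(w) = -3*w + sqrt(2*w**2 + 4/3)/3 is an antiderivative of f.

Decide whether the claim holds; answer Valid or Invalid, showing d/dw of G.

Invalid: d/dw[G] - f = -3, which is not 0.

d/dw[G] = (sqrt(6)*w - 9*sqrt(3*w**2 + 2))/(3*sqrt(3*w**2 + 2))
d/dw[G] - f(w) = -3 != 0.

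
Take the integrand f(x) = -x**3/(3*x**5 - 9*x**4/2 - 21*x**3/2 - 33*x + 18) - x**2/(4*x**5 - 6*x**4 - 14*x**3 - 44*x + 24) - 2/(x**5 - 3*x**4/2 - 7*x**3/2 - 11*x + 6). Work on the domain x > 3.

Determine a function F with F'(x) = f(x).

Factor the denominator (6*(x - 3)*(x + 2)*(2*x - 1)*(x**2 + 2)) and decompose: f = -(29*x + 76)/(594*(x**2 + 2)) + 202/(675*(2*x - 1)) - 1/(225*(x + 2)) - 53/(550*(x - 3)); each piece integrates to a log, atan, or power term.
Check: d/dx[-53*log(x - 3)/550 + 101*log(x - 1/2)/675 - log(x + 2)/225 - 29*log(x**2 + 2)/1188 - 19*sqrt(2)*atan(sqrt(2)*x/2)/297] = (-4*x**3 - 3*x**2 - 24)/(12*x**5 - 18*x**4 - 42*x**3 - 132*x + 72), which equals f(x).

An antiderivative is F(x) = -53*log(x - 3)/550 + 101*log(x - 1/2)/675 - log(x + 2)/225 - 29*log(x**2 + 2)/1188 - 19*sqrt(2)*atan(sqrt(2)*x/2)/297.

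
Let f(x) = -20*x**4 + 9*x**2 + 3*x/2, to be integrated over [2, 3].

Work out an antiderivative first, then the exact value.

Antiderivative: F(x) = (-48*x**5 + 36*x**3 + 9*x**2 + 4)/12; value = -3133/4

Integrate term by term and add the pieces.
F(x) = (-48*x**5 + 36*x**3 + 9*x**2 + 4)/12 is an antiderivative of f.
Check: d/dx[(-48*x**5 + 36*x**3 + 9*x**2 + 4)/12] = -20*x**4 + 9*x**2 + 3*x/2 = f(x).
F(3) = -10607/12; F(2) = -302/3.
Integral = F(3) - F(2) = -3133/4.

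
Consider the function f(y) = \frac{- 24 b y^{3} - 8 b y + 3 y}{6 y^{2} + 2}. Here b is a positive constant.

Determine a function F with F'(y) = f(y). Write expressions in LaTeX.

Since d/dy undoes antidifferentiation here, F'(y) = f(y) is required of F(y).
Check: d/dy[- 2 b y^{2} + \frac{\log{\left(\frac{3 y^{2}}{2} + \frac{1}{2} \right)}}{4}] = \frac{- 24 b y^{3} - 8 b y + 3 y}{6 y^{2} + 2} = f(y).

An antiderivative is F(y) = - 2 b y^{2} + \frac{\log{\left(\frac{3 y^{2}}{2} + \frac{1}{2} \right)}}{4}.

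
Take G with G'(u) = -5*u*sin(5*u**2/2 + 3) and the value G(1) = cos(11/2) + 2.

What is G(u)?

G(u) = cos(5*u**2/2 + 3) + 2

G'(u) matches the chain-rule pattern g'(h)*h' with inner function h(u) = 5*u**2/2 + 3; substituting w = h(u) collapses the integral.
A general antiderivative is cos(5*u**2/2 + 3) + C.
The condition gives C = cos(11/2) + 2 - (cos(11/2)) = 2.
So G(u) = cos(5*u**2/2 + 3) + 2.
Check: d/du[cos(5*u**2/2 + 3) + 2] = -5*u*sin(5*u**2/2 + 3) = G'(u).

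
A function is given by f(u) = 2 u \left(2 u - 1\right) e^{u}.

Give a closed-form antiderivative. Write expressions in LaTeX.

Recognize the product-rule pattern: f = v'r + vr' with v = 4 u^{2} - 10 u + 10, r = e^{u}, so integration by parts undoes it.
Check: d/du[4 u^{2} e^{u} - 10 u e^{u} + 10 e^{u}] = 4 u^{2} e^{u} - 2 u e^{u}, which equals f(u).

An antiderivative is F(u) = 4 u^{2} e^{u} - 10 u e^{u} + 10 e^{u}.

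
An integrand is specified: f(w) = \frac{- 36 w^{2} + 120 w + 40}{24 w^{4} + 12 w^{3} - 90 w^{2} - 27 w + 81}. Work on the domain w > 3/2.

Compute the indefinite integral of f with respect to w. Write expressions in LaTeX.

F(w) = \frac{139 \log{\left(w - \frac{3}{2} \right)}}{108} - \frac{124 \log{\left(w - 1 \right)}}{75} + \frac{989 \log{\left(w + \frac{3}{2} \right)}}{2700} + \frac{221}{180 w + 270} + C

The denominator factors as 3 \left(w - 1\right) \left(2 w - 3\right) \left(2 w + 3\right)^{2}; partial fractions split f into directly integrable pieces: \frac{989}{1350 \left(2 w + 3\right)} - \frac{221}{45 \left(2 w + 3\right)^{2}} + \frac{139}{54 \left(2 w - 3\right)} - \frac{124}{75 \left(w - 1\right)}.
Check: d/dw[\frac{139 \log{\left(w - \frac{3}{2} \right)}}{108} - \frac{124 \log{\left(w - 1 \right)}}{75} + \frac{989 \log{\left(w + \frac{3}{2} \right)}}{2700} + \frac{221}{180 w + 270}] = \frac{- 36 w^{2} + 120 w + 40}{24 w^{4} + 12 w^{3} - 90 w^{2} - 27 w + 81} = f(w).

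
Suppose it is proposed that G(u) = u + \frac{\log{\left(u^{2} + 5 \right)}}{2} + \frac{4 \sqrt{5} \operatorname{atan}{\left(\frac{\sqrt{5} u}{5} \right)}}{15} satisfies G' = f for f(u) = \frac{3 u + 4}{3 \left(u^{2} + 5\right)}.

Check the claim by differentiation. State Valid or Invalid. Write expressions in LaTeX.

Invalid: d/du[G] - f = 1, which is not 0.

d/du[G] = \frac{3 u^{2} + 3 u + 19}{3 u^{2} + 15}
d/du[G] - f(u) = 1 != 0.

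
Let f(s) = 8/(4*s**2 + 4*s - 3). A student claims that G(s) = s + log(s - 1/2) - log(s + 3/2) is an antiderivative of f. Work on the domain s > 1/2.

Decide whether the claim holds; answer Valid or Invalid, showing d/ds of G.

d/ds[G] = (4*s**2 + 4*s + 5)/(4*s**2 + 4*s - 3)
d/ds[G] - f(s) = 1 != 0.

Invalid: d/ds[G] - f = 1, which is not 0.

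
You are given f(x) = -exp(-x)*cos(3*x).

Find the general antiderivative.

For F(x) to be correct the identity F'(x) - f(x) = 0 must hold.
Check: d/dx[-3*exp(-x)*sin(3*x)/10 + exp(-x)*cos(3*x)/10] = -exp(-x)*cos(3*x) = f(x).

F(x) = -3*exp(-x)*sin(3*x)/10 + exp(-x)*cos(3*x)/10 + C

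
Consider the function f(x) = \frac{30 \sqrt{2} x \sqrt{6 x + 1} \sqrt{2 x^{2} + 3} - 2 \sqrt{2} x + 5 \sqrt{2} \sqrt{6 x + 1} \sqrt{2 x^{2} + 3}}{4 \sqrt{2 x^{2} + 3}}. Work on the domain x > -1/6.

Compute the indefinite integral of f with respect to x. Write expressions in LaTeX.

For F(x) to be correct the identity F'(x) - f(x) = 0 must hold.
Check: d/dx[3 \sqrt{2} x^{2} \sqrt{6 x + 1} + \sqrt{2} x \sqrt{6 x + 1} + \frac{\sqrt{2} \sqrt{6 x + 1}}{12} - \frac{\sqrt{2} \sqrt{2 x^{2} + 3}}{4}] = \frac{180 \sqrt{2} x^{2} \sqrt{2 x^{2} + 3} - 2 \sqrt{2} x \sqrt{6 x + 1} + 60 \sqrt{2} x \sqrt{2 x^{2} + 3} + 5 \sqrt{2} \sqrt{2 x^{2} + 3}}{4 \sqrt{6 x + 1} \sqrt{2 x^{2} + 3}}, which equals f(x).

F(x) = 3 \sqrt{2} x^{2} \sqrt{6 x + 1} + \sqrt{2} x \sqrt{6 x + 1} + \frac{\sqrt{2} \sqrt{6 x + 1}}{12} - \frac{\sqrt{2} \sqrt{2 x^{2} + 3}}{4} + C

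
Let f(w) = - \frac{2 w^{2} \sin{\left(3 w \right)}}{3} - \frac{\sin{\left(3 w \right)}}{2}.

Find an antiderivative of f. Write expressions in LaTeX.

An antiderivative is F(w) = \frac{2 w^{2} \cos{\left(3 w \right)}}{9} - \frac{4 w \sin{\left(3 w \right)}}{27} + \frac{19 \cos{\left(3 w \right)}}{162}.

Integrate term by term and add the pieces.
Check: d/dw[\frac{2 w^{2} \cos{\left(3 w \right)}}{9} - \frac{4 w \sin{\left(3 w \right)}}{27} + \frac{19 \cos{\left(3 w \right)}}{162}] = - \frac{2 w^{2} \sin{\left(3 w \right)}}{3} - \frac{\sin{\left(3 w \right)}}{2} = f(w).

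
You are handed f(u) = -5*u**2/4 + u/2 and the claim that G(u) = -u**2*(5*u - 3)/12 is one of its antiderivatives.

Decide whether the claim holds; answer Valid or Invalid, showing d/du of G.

d/du[G] = -5*u**2/4 + u/2
This equals f(u) exactly, so the claim holds.

Valid. The derivative of G reproduces f.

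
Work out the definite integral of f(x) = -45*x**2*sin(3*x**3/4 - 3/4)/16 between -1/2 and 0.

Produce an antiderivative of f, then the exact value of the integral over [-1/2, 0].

Antiderivative: F(x) = 5*cos(3*x**3/4 - 3/4)/4; value = -5*cos(27/32)/4 + 5*cos(3/4)/4

The substitution u = 3*x**3/4 - 3/4 works: f is exactly (dF/du)*(du/dx) for that inner function.
F(x) = 5*cos(3*x**3/4 - 3/4)/4 is an antiderivative of f.
Check: d/dx[5*cos(3*x**3/4 - 3/4)/4] = -45*x**2*sin(3*x**3/4 - 3/4)/16 = f(x).
F(0) = 5*cos(3/4)/4; F(-1/2) = 5*cos(27/32)/4.
Integral = F(0) - F(-1/2) = -5*cos(27/32)/4 + 5*cos(3/4)/4.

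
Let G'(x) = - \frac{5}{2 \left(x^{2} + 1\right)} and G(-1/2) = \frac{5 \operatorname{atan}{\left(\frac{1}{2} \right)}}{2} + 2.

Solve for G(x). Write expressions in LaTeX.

G(x) = 2 - \frac{5 \operatorname{atan}{\left(x \right)}}{2}

Recover the given G'(x) by differentiating a candidate G(x); any mismatch rules it out.
A general antiderivative is - \frac{5 \operatorname{atan}{\left(x \right)}}{2} + C.
The condition gives C = \frac{5 \operatorname{atan}{\left(\frac{1}{2} \right)}}{2} + 2 - (\frac{5 \operatorname{atan}{\left(\frac{1}{2} \right)}}{2}) = 2.
So G(x) = 2 - \frac{5 \operatorname{atan}{\left(x \right)}}{2}.
Check: d/dx[2 - \frac{5 \operatorname{atan}{\left(x \right)}}{2}] = - \frac{5}{2 x^{2} + 2}, which equals G'(x).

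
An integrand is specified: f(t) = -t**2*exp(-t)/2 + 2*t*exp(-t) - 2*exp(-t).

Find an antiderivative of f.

Recognize the product-rule pattern: f = u'v + uv' with u = t**2/2 - t + 1, v = exp(-t), so integration by parts undoes it.
Check: d/dt[t**2*exp(-t)/2 - t*exp(-t) + exp(-t)] = (-t**2 + 4*t - 4)*exp(-t)/2, which equals f(t).

An antiderivative is F(t) = t**2*exp(-t)/2 - t*exp(-t) + exp(-t).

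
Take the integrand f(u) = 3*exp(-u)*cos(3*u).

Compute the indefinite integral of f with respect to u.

For F(u) to be correct the identity F'(u) - f(u) = 0 must hold.
Check: d/du[9*exp(-u)*sin(3*u)/10 - 3*exp(-u)*cos(3*u)/10] = 3*exp(-u)*cos(3*u) = f(u).

F(u) = 9*exp(-u)*sin(3*u)/10 - 3*exp(-u)*cos(3*u)/10 + C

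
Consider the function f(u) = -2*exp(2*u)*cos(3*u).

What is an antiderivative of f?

An antiderivative is F(u) = 2*(-3*sin(3*u) - 2*cos(3*u))*exp(2*u)/13.

Recover f(u) by differentiating a candidate F(u); any mismatch rules it out.
Check: d/du[2*(-3*sin(3*u) - 2*cos(3*u))*exp(2*u)/13] = -2*exp(2*u)*cos(3*u) = f(u).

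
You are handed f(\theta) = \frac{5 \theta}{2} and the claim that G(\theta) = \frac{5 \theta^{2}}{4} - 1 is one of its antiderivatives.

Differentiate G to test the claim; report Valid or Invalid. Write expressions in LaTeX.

d/d\theta[G] = \frac{5 \theta}{2}
This equals f(\theta) exactly, so the claim holds.

Valid - the claim checks out under differentiation.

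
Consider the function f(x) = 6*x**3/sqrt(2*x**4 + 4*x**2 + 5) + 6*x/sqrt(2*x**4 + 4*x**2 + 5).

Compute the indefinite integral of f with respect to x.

The substitution u = 2*x**4 + 4*x**2 + 5 works: f is exactly (dF/du)*(du/dx) for that inner function.
Check: d/dx[3*sqrt(2*x**4 + 4*x**2 + 5)/2] = (6*x**3 + 6*x)/sqrt(2*x**4 + 4*x**2 + 5), which equals f(x).

F(x) = 3*sqrt(2*x**4 + 4*x**2 + 5)/2 + C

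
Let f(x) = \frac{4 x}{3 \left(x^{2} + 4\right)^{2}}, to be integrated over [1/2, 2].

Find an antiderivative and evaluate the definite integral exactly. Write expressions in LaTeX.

f matches the chain-rule pattern g'(h)*h' with inner function h(x) = 6 x^{2} + 24; substituting u = h(x) collapses the integral.
F(x) = - \frac{4}{6 x^{2} + 24} is an antiderivative of f.
Check: d/dx[- \frac{4}{6 x^{2} + 24}] = \frac{4 x}{3 x^{4} + 24 x^{2} + 48}, which equals f(x).
F(2) = - \frac{1}{12}; F(1/2) = - \frac{8}{51}.
Integral = F(2) - F(1/2) = \frac{5}{68}.

Antiderivative: F(x) = - \frac{4}{6 x^{2} + 24}; value = \frac{5}{68}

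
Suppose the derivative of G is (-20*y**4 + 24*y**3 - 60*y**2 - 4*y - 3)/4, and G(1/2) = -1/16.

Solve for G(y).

For G(y) to be correct, d/dy[G] must agree with the stated G'(y) identically.
A general antiderivative is -y**5 + 3*y**4/2 - 5*y**3 - y**2/2 - 3*y/4 - 1 + C.
The condition gives C = -1/16 - (-33/16) = 2.
So G(y) = (-4*y**5 + 6*y**4 - 20*y**3 - 2*y**2 - 3*y + 4)/4.
Check: d/dy[(-4*y**5 + 6*y**4 - 20*y**3 - 2*y**2 - 3*y + 4)/4] = -5*y**4 + 6*y**3 - 15*y**2 - y - 3/4, which equals G'(y).

G(y) = (-4*y**5 + 6*y**4 - 20*y**3 - 2*y**2 - 3*y + 4)/4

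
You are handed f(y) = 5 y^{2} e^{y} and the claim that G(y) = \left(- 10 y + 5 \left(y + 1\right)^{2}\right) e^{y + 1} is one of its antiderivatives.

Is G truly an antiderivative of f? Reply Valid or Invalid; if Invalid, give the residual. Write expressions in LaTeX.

Invalid: d/dy[G] - f = - 5 y^{2} e^{y} + 5 e y^{2} e^{y} + 10 e y e^{y} + 5 e e^{y}, which is not 0.

d/dy[G] = 5 e y^{2} e^{y} + 10 e y e^{y} + 5 e e^{y}
d/dy[G] - f(y) = - 5 y^{2} e^{y} + 5 e y^{2} e^{y} + 10 e y e^{y} + 5 e e^{y} != 0.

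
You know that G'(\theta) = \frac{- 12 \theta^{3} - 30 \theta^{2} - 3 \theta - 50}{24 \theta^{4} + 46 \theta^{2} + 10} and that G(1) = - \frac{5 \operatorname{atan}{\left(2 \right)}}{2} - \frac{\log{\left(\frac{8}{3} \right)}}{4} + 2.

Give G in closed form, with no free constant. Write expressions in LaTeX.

A candidate passes only if d/d\theta[G] lands on the given G'(\theta) exactly.
A general antiderivative is - \frac{\log{\left(\theta^{2} + \frac{5}{3} \right)}}{4} - \frac{5 \operatorname{atan}{\left(2 \theta \right)}}{2} + C.
The condition gives C = - \frac{5 \operatorname{atan}{\left(2 \right)}}{2} - \frac{\log{\left(\frac{8}{3} \right)}}{4} + 2 - (- \frac{5 \operatorname{atan}{\left(2 \right)}}{2} - \frac{\log{\left(\frac{8}{3} \right)}}{4}) = 2.
So G(\theta) = - \frac{\log{\left(\theta^{2} + \frac{5}{3} \right)}}{4} - \frac{5 \operatorname{atan}{\left(2 \theta \right)}}{2} + 2.
Check: d/d\theta[- \frac{\log{\left(\theta^{2} + \frac{5}{3} \right)}}{4} - \frac{5 \operatorname{atan}{\left(2 \theta \right)}}{2} + 2] = \frac{- 12 \theta^{3} - 30 \theta^{2} - 3 \theta - 50}{24 \theta^{4} + 46 \theta^{2} + 10} = G'(\theta).

G(\theta) = - \frac{\log{\left(\theta^{2} + \frac{5}{3} \right)}}{4} - \frac{5 \operatorname{atan}{\left(2 \theta \right)}}{2} + 2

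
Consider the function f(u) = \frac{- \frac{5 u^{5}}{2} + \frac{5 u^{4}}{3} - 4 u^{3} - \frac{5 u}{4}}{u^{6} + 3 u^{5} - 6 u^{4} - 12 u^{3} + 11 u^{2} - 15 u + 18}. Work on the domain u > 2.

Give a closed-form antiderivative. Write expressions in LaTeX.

An antiderivative is F(u) = - \frac{527 \log{\left(u - 2 \right)}}{750} + \frac{73 \log{\left(u - 1 \right)}}{384} - \frac{32383 \log{\left(u + 3 \right)}}{16000} + \frac{73 \log{\left(u^{2} + 1 \right)}}{4000} + \frac{233 \operatorname{atan}{\left(u \right)}}{6000} - \frac{3417}{800 u + 2400}.

The denominator factors as 12 \left(u - 2\right) \left(u - 1\right) \left(u + 3\right)^{2} \left(u^{2} + 1\right); partial fractions split f into directly integrable pieces: \frac{219 u + 233}{6000 \left(u^{2} + 1\right)} - \frac{32383}{16000 \left(u + 3\right)} + \frac{3417}{800 \left(u + 3\right)^{2}} + \frac{73}{384 \left(u - 1\right)} - \frac{527}{750 \left(u - 2\right)}.
Check: d/du[- \frac{527 \log{\left(u - 2 \right)}}{750} + \frac{73 \log{\left(u - 1 \right)}}{384} - \frac{32383 \log{\left(u + 3 \right)}}{16000} + \frac{73 \log{\left(u^{2} + 1 \right)}}{4000} + \frac{233 \operatorname{atan}{\left(u \right)}}{6000} - \frac{3417}{800 u + 2400}] = \frac{- 30 u^{5} + 20 u^{4} - 48 u^{3} - 15 u}{12 u^{6} + 36 u^{5} - 72 u^{4} - 144 u^{3} + 132 u^{2} - 180 u + 216}, which equals f(u).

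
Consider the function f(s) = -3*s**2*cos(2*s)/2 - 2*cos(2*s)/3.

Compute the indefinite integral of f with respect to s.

Integrate term by term and add the pieces.
Check: d/ds[(-18*s**2*sin(2*s) - 18*s*cos(2*s) + sin(2*s))/24] = -3*s**2*cos(2*s)/2 - 2*cos(2*s)/3 = f(s).

F(s) = (-18*s**2*sin(2*s) - 18*s*cos(2*s) + sin(2*s))/24 + C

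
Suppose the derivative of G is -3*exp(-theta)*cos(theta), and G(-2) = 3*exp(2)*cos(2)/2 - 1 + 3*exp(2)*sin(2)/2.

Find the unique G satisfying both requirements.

Recover the given G'(theta) by differentiating a candidate G(theta); any mismatch rules it out.
A general antiderivative is -3*exp(-theta)*sin(theta)/2 + 3*exp(-theta)*cos(theta)/2 + C.
The condition gives C = 3*exp(2)*cos(2)/2 - 1 + 3*exp(2)*sin(2)/2 - (3*exp(2)*cos(2)/2 + 3*exp(2)*sin(2)/2) = -1.
So G(theta) = (-2*exp(theta) - 3*sin(theta) + 3*cos(theta))*exp(-theta)/2.
Check: d/dtheta[(-2*exp(theta) - 3*sin(theta) + 3*cos(theta))*exp(-theta)/2] = -3*exp(-theta)*cos(theta) = G'(theta).

G(theta) = (-2*exp(theta) - 3*sin(theta) + 3*cos(theta))*exp(-theta)/2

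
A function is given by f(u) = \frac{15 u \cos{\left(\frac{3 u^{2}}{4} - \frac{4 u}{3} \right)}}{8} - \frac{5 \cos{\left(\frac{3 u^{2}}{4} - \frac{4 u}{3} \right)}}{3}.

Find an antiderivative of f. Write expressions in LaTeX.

An antiderivative is F(u) = \frac{5 \sin{\left(\frac{3 u^{2}}{4} - \frac{4 u}{3} \right)}}{4}.

The substitution w = \frac{3 u^{2}}{4} - \frac{4 u}{3} works: f is exactly (dF/dw)*(dw/du) for that inner function.
Check: d/du[\frac{5 \sin{\left(\frac{3 u^{2}}{4} - \frac{4 u}{3} \right)}}{4}] = \frac{15 u \cos{\left(\frac{3 u^{2}}{4} - \frac{4 u}{3} \right)}}{8} - \frac{5 \cos{\left(\frac{3 u^{2}}{4} - \frac{4 u}{3} \right)}}{3} = f(u).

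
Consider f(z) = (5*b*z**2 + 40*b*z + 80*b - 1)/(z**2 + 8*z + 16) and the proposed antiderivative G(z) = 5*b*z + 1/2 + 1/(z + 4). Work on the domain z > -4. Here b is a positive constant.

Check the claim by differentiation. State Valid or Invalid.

Valid. The derivative of G reproduces f.

d/dz[G] = (5*b*z**2 + 40*b*z + 80*b - 1)/(z**2 + 8*z + 16)
This equals f(z) exactly, so the claim holds.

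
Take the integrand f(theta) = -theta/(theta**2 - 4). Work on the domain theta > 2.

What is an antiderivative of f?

An antiderivative is F(theta) = -log(theta**2 - 4)/2.

Factor the denominator ((theta - 2)*(theta + 2)) and decompose: f = -1/(2*(theta + 2)) - 1/(2*(theta - 2)); each piece integrates to a log, atan, or power term.
Check: d/dtheta[-log(theta**2 - 4)/2] = -theta/(theta**2 - 4) = f(theta).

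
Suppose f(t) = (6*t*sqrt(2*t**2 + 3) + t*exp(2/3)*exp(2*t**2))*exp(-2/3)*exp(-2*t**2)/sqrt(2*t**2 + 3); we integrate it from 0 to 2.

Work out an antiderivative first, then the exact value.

Whatever form F(t) takes, F'(t) = f(t) is non-negotiable.
F(t) = (sqrt(2*t**2 + 3) - 3*exp(-2*t**2 - 2/3))/2 is an antiderivative of f.
Check: d/dt[(sqrt(2*t**2 + 3) - 3*exp(-2*t**2 - 2/3))/2] = (6*t*sqrt(2*t**2 + 3) + t*exp(2/3)*exp(2*t**2))*exp(-2/3)*exp(-2*t**2)/sqrt(2*t**2 + 3) = f(t).
F(2) = -3*exp(-26/3)/2 + sqrt(11)/2; F(0) = -3*exp(-2/3)/2 + sqrt(3)/2.
Integral = F(2) - F(0) = -sqrt(3)/2 - 3*exp(-26/3)/2 + 3*exp(-2/3)/2 + sqrt(11)/2.

Antiderivative: F(t) = (sqrt(2*t**2 + 3) - 3*exp(-2*t**2 - 2/3))/2; value = -sqrt(3)/2 - 3*exp(-26/3)/2 + 3*exp(-2/3)/2 + sqrt(11)/2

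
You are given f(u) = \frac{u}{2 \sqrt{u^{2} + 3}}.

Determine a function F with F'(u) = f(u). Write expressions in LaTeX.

f matches the chain-rule pattern g'(h)*h' with inner function h(u) = u^{2} + 3; substituting w = h(u) collapses the integral.
Check: d/du[\frac{\sqrt{u^{2} + 3}}{2}] = \frac{u}{2 \sqrt{u^{2} + 3}} = f(u).

An antiderivative is F(u) = \frac{\sqrt{u^{2} + 3}}{2}.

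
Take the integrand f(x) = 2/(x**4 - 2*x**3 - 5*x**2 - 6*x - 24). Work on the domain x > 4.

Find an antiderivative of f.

Factor the denominator ((x - 4)*(x + 2)*(x**2 + 3)) and decompose: f = 2*(2*x - 11)/(133*(x**2 + 3)) - 1/(21*(x + 2)) + 1/(57*(x - 4)); each piece integrates to a log, atan, or power term.
Check: d/dx[log(x - 4)/57 - log(x + 2)/21 + 2*log(x**2 + 3)/133 - 22*sqrt(3)*atan(sqrt(3)*x/3)/399] = 2/(x**4 - 2*x**3 - 5*x**2 - 6*x - 24) = f(x).

An antiderivative is F(x) = log(x - 4)/57 - log(x + 2)/21 + 2*log(x**2 + 3)/133 - 22*sqrt(3)*atan(sqrt(3)*x/3)/399.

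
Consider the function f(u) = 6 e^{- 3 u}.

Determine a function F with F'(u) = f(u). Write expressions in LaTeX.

An antiderivative is F(u) = - 2 e^{- 3 u}.

For F(u) to be correct the identity F'(u) - f(u) = 0 must hold.
Check: d/du[- 2 e^{- 3 u}] = 6 e^{- 3 u} = f(u).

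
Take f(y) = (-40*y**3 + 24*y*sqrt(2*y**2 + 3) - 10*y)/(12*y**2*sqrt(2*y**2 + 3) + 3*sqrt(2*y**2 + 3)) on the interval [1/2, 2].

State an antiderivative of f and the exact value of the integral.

Antiderivative: F(y) = (-5*sqrt(2*y**2 + 3) + 3*log(2*y**2 + 1/2))/3; value = -5*sqrt(11)/3 + log(17/2) + 5*sqrt(14)/6

For F(y) to be correct the identity F'(y) - f(y) = 0 must hold.
F(y) = (-5*sqrt(2*y**2 + 3) + 3*log(2*y**2 + 1/2))/3 is an antiderivative of f.
Check: d/dy[(-5*sqrt(2*y**2 + 3) + 3*log(2*y**2 + 1/2))/3] = (-40*y**3 + 24*y*sqrt(2*y**2 + 3) - 10*y)/(12*y**2*sqrt(2*y**2 + 3) + 3*sqrt(2*y**2 + 3)) = f(y).
F(2) = -5*sqrt(11)/3 + log(17/2); F(1/2) = -5*sqrt(14)/6.
Integral = F(2) - F(1/2) = -5*sqrt(11)/3 + log(17/2) + 5*sqrt(14)/6.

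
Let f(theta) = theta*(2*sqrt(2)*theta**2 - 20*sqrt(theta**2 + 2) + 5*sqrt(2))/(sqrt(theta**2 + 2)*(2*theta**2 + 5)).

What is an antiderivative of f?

An antiderivative is F(theta) = sqrt(2*theta**2 + 4) - 5*log(theta**2 + 5/2).

Whatever form F(theta) takes, F'(theta) = f(theta) is non-negotiable.
Check: d/dtheta[sqrt(2*theta**2 + 4) - 5*log(theta**2 + 5/2)] = (2*sqrt(2)*theta**3 - 20*theta*sqrt(theta**2 + 2) + 5*sqrt(2)*theta)/(2*theta**2*sqrt(theta**2 + 2) + 5*sqrt(theta**2 + 2)), which equals f(theta).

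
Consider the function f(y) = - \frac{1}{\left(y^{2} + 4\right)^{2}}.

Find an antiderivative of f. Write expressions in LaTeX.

An antiderivative is F(y) = \frac{- 2 y - \left(y^{2} + 4\right) \operatorname{atan}{\left(\frac{y}{2} \right)}}{16 \left(y^{2} + 4\right)}.

Recover f(y) by differentiating a candidate F(y); any mismatch rules it out.
Check: d/dy[\frac{- 2 y - \left(y^{2} + 4\right) \operatorname{atan}{\left(\frac{y}{2} \right)}}{16 \left(y^{2} + 4\right)}] = - \frac{1}{y^{4} + 8 y^{2} + 16}, which equals f(y).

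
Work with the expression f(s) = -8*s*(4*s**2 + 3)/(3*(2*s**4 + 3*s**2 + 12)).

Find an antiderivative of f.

f matches the chain-rule pattern g'(h)*h' with inner function h(s) = s**4/3 + s**2/2 + 2; substituting u = h(s) collapses the integral.
Check: d/ds[-4*log(s**4/3 + s**2/2 + 2)/3] = (-32*s**3 - 24*s)/(6*s**4 + 9*s**2 + 36), which equals f(s).

An antiderivative is F(s) = -4*log(s**4/3 + s**2/2 + 2)/3.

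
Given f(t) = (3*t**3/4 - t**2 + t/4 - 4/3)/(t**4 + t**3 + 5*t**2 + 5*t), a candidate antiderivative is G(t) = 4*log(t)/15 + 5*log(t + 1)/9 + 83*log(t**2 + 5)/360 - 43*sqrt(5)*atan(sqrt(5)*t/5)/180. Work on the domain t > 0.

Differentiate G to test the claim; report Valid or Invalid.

Invalid: d/dt[G] - f = 8/(15*t), which is not 0.

d/dt[G] = (77*t**3 - 28*t**2 + 175*t + 80)/(60*t**4 + 60*t**3 + 300*t**2 + 300*t)
d/dt[G] - f(t) = 8/(15*t) != 0.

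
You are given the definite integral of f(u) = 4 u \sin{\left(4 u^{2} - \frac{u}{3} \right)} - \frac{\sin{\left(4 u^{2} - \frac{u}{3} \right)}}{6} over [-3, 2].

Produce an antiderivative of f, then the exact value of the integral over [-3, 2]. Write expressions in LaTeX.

f matches the chain-rule pattern g'(h)*h' with inner function h(u) = 4 u^{2} - \frac{u}{3}; substituting w = h(u) collapses the integral.
F(u) = - \frac{\cos{\left(4 u^{2} - \frac{u}{3} \right)}}{2} is an antiderivative of f.
Check: d/du[- \frac{\cos{\left(4 u^{2} - \frac{u}{3} \right)}}{2}] = 4 u \sin{\left(4 u^{2} - \frac{u}{3} \right)} - \frac{\sin{\left(4 u^{2} - \frac{u}{3} \right)}}{6} = f(u).
F(2) = - \frac{\cos{\left(\frac{46}{3} \right)}}{2}; F(-3) = - \frac{\cos{\left(37 \right)}}{2}.
Integral = F(2) - F(-3) = \frac{\cos{\left(37 \right)}}{2} - \frac{\cos{\left(\frac{46}{3} \right)}}{2}.

Antiderivative: F(u) = - \frac{\cos{\left(4 u^{2} - \frac{u}{3} \right)}}{2}; value = \frac{\cos{\left(37 \right)}}{2} - \frac{\cos{\left(\frac{46}{3} \right)}}{2}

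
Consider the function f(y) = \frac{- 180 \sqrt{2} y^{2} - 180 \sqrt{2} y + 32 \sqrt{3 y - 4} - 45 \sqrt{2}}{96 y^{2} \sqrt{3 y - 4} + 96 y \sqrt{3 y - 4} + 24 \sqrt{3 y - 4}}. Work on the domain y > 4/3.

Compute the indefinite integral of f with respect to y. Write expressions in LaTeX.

F(y) = - \frac{30 \sqrt{2} y \sqrt{3 y - 4} + 15 \sqrt{2} \sqrt{3 y - 4} + 8}{12 \left(2 y + 1\right)} + C

Since d/dy undoes antidifferentiation here, F'(y) = f(y) is required of F(y).
Check: d/dy[- \frac{30 \sqrt{2} y \sqrt{3 y - 4} + 15 \sqrt{2} \sqrt{3 y - 4} + 8}{12 \left(2 y + 1\right)}] = \frac{- 180 \sqrt{2} y^{2} - 180 \sqrt{2} y + 32 \sqrt{3 y - 4} - 45 \sqrt{2}}{96 y^{2} \sqrt{3 y - 4} + 96 y \sqrt{3 y - 4} + 24 \sqrt{3 y - 4}} = f(y).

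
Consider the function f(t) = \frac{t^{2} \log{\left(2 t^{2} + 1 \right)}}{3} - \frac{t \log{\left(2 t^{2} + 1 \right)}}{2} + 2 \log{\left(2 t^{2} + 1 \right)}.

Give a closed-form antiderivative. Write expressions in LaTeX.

An antiderivative is F(t) = \frac{t^{3} \log{\left(2 t^{2} + 1 \right)}}{9} - \frac{2 t^{3}}{27} - \frac{t^{2} \log{\left(2 t^{2} + 1 \right)}}{4} + \frac{t^{2}}{4} + 2 t \log{\left(2 t^{2} + 1 \right)} - \frac{35 t}{9} - \frac{\log{\left(t^{2} + \frac{1}{2} \right)}}{8} + \frac{35 \sqrt{2} \operatorname{atan}{\left(\sqrt{2} t \right)}}{18}.

Integrate term by term and add the pieces.
Check: d/dt[\frac{t^{3} \log{\left(2 t^{2} + 1 \right)}}{9} - \frac{2 t^{3}}{27} - \frac{t^{2} \log{\left(2 t^{2} + 1 \right)}}{4} + \frac{t^{2}}{4} + 2 t \log{\left(2 t^{2} + 1 \right)} - \frac{35 t}{9} - \frac{\log{\left(t^{2} + \frac{1}{2} \right)}}{8} + \frac{35 \sqrt{2} \operatorname{atan}{\left(\sqrt{2} t \right)}}{18}] = \frac{t^{2} \log{\left(2 t^{2} + 1 \right)}}{3} - \frac{t \log{\left(2 t^{2} + 1 \right)}}{2} + 2 \log{\left(2 t^{2} + 1 \right)} = f(t).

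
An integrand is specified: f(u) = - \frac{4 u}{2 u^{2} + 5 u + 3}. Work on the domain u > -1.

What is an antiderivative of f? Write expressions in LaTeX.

The denominator factors as \left(u + 1\right) \left(2 u + 3\right); partial fractions split f into directly integrable pieces: - \frac{12}{2 u + 3} + \frac{4}{u + 1}.
Check: d/du[4 \log{\left(u + 1 \right)} - 6 \log{\left(u + \frac{3}{2} \right)}] = - \frac{4 u}{2 u^{2} + 5 u + 3} = f(u).

An antiderivative is F(u) = 4 \log{\left(u + 1 \right)} - 6 \log{\left(u + \frac{3}{2} \right)}.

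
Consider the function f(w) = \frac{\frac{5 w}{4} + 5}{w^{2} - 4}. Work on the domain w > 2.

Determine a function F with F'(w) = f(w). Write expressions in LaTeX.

The denominator factors as 4 \left(w - 2\right) \left(w + 2\right); partial fractions split f into directly integrable pieces: - \frac{5}{8 \left(w + 2\right)} + \frac{15}{8 \left(w - 2\right)}.
Check: d/dw[\frac{15 \log{\left(w - 2 \right)}}{8} - \frac{5 \log{\left(w + 2 \right)}}{8}] = \frac{5 w + 20}{4 w^{2} - 16}, which equals f(w).

An antiderivative is F(w) = \frac{15 \log{\left(w - 2 \right)}}{8} - \frac{5 \log{\left(w + 2 \right)}}{8}.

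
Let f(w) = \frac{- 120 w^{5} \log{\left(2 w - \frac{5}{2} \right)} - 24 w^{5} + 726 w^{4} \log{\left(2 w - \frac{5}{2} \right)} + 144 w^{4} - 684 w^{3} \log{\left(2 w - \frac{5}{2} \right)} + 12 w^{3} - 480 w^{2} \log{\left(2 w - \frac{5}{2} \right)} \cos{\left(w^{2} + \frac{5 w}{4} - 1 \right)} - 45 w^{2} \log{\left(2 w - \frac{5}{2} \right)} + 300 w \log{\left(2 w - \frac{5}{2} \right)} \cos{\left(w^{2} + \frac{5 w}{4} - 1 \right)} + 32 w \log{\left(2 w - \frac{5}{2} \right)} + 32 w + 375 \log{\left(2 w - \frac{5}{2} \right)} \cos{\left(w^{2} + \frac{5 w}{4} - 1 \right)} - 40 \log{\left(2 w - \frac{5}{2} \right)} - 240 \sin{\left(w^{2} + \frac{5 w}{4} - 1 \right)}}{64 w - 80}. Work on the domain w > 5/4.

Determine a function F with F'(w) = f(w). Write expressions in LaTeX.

An antiderivative is F(w) = - \frac{\left(6 w^{5} - 36 w^{4} - 3 w^{3} - 8 w + 60 \sin{\left(w^{2} + \frac{5 w}{4} - 1 \right)}\right) \log{\left(2 w - \frac{5}{2} \right)}}{16}.

f has the shape u'v + uv' for u = - \frac{3 w^{5}}{8} + \frac{9 w^{4}}{4} + \frac{3 w^{3}}{16} + \frac{w}{2} - \frac{15 \sin{\left(w^{2} + \frac{5 w}{4} - 1 \right)}}{4} and v = \log{\left(2 w - \frac{5}{2} \right)} — it is the derivative of the product u*v.
Check: d/dw[- \frac{\left(6 w^{5} - 36 w^{4} - 3 w^{3} - 8 w + 60 \sin{\left(w^{2} + \frac{5 w}{4} - 1 \right)}\right) \log{\left(2 w - \frac{5}{2} \right)}}{16}] = \frac{- 120 w^{5} \log{\left(2 w - \frac{5}{2} \right)} - 24 w^{5} + 726 w^{4} \log{\left(2 w - \frac{5}{2} \right)} + 144 w^{4} - 684 w^{3} \log{\left(2 w - \frac{5}{2} \right)} + 12 w^{3} - 480 w^{2} \log{\left(2 w - \frac{5}{2} \right)} \cos{\left(w^{2} + \frac{5 w}{4} - 1 \right)} - 45 w^{2} \log{\left(2 w - \frac{5}{2} \right)} + 300 w \log{\left(2 w - \frac{5}{2} \right)} \cos{\left(w^{2} + \frac{5 w}{4} - 1 \right)} + 32 w \log{\left(2 w - \frac{5}{2} \right)} + 32 w + 375 \log{\left(2 w - \frac{5}{2} \right)} \cos{\left(w^{2} + \frac{5 w}{4} - 1 \right)} - 40 \log{\left(2 w - \frac{5}{2} \right)} - 240 \sin{\left(w^{2} + \frac{5 w}{4} - 1 \right)}}{64 w - 80} = f(w).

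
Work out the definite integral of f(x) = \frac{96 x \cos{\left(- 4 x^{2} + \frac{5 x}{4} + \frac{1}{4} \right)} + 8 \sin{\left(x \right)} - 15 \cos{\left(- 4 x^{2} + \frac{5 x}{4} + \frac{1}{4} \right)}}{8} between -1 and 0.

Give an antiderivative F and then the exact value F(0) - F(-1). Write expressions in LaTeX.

For F(x) to be correct the identity F'(x) - f(x) = 0 must hold.
F(x) = - \frac{3 \sin{\left(- 4 x^{2} + \frac{5 x}{4} + \frac{1}{4} \right)}}{2} - \cos{\left(x \right)} is an antiderivative of f.
Check: d/dx[- \frac{3 \sin{\left(- 4 x^{2} + \frac{5 x}{4} + \frac{1}{4} \right)}}{2} - \cos{\left(x \right)}] = 12 x \cos{\left(- 4 x^{2} + \frac{5 x}{4} + \frac{1}{4} \right)} + \sin{\left(x \right)} - \frac{15 \cos{\left(- 4 x^{2} + \frac{5 x}{4} + \frac{1}{4} \right)}}{8}, which equals f(x).
F(0) = -1 - \frac{3 \sin{\left(\frac{1}{4} \right)}}{2}; F(-1) = \frac{3 \sin{\left(5 \right)}}{2} - \cos{\left(1 \right)}.
Integral = F(0) - F(-1) = -1 - \frac{3 \sin{\left(\frac{1}{4} \right)}}{2} + \cos{\left(1 \right)} - \frac{3 \sin{\left(5 \right)}}{2}.

Antiderivative: F(x) = - \frac{3 \sin{\left(- 4 x^{2} + \frac{5 x}{4} + \frac{1}{4} \right)}}{2} - \cos{\left(x \right)}; value = -1 - \frac{3 \sin{\left(\frac{1}{4} \right)}}{2} + \cos{\left(1 \right)} - \frac{3 \sin{\left(5 \right)}}{2}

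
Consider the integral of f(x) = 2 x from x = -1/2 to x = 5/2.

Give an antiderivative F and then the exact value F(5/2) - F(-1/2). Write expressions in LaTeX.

Since d/dx undoes antidifferentiation here, F'(x) = f(x) is required of F(x).
F(x) = x^{2} is an antiderivative of f.
Check: d/dx[x^{2}] = 2 x = f(x).
F(5/2) = \frac{25}{4}; F(-1/2) = \frac{1}{4}.
Integral = F(5/2) - F(-1/2) = 6.

Antiderivative: F(x) = x^{2}; value = 6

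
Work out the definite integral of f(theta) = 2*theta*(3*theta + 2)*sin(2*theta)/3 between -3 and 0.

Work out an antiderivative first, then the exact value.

Antiderivative: F(theta) = -theta**2*cos(2*theta) + theta*sin(2*theta) - 2*theta*cos(2*theta)/3 + sin(2*theta)/3 + cos(2*theta)/2; value = 1/2 - 8*sin(6)/3 + 13*cos(6)/2

For F(theta) to be correct the identity F'(theta) - f(theta) = 0 must hold.
F(theta) = -theta**2*cos(2*theta) + theta*sin(2*theta) - 2*theta*cos(2*theta)/3 + sin(2*theta)/3 + cos(2*theta)/2 is an antiderivative of f.
Check: d/dtheta[-theta**2*cos(2*theta) + theta*sin(2*theta) - 2*theta*cos(2*theta)/3 + sin(2*theta)/3 + cos(2*theta)/2] = 2*theta**2*sin(2*theta) + 4*theta*sin(2*theta)/3, which equals f(theta).
F(0) = 1/2; F(-3) = -13*cos(6)/2 + 8*sin(6)/3.
Integral = F(0) - F(-3) = 1/2 - 8*sin(6)/3 + 13*cos(6)/2.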